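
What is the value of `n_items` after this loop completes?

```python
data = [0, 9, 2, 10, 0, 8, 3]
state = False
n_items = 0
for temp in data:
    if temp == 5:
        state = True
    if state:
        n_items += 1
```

Count elements after first 5 in [0, 9, 2, 10, 0, 8, 3]
`n_items` takes the values: 0

Answer: 0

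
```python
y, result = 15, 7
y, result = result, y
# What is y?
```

Trace:
`y, result = 15, 7` → y = 15; result = 7
`y, result = result, y` → y = 7; result = 15
So y = 7

Answer: 7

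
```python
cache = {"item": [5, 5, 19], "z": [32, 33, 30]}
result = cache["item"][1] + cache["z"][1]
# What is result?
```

Trace:
`cache = {"item": [5, 5, 19], "z": [32, 33, 30]}` → cache = {'item': [5, 5, 19], 'z': [32, 33, 30]}
`result = cache["item"][1] + cache["z"][1]` → result = 38
So result = 38

Answer: 38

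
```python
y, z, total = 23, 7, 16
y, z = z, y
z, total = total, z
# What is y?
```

Trace:
`y, z, total = 23, 7, 16` → y = 23; z = 7; total = 16
`y, z = z, y` → y = 7; z = 23
`z, total = total, z` → z = 16; total = 23
So y = 7

Answer: 7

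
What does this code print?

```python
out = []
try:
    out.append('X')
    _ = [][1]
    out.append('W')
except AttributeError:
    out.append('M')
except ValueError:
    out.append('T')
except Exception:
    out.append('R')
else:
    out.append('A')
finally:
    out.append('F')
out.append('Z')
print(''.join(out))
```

Execution trace: 'X' (try body) → 'R' (except Exception) → 'F' (finally) → 'Z' (after the try/except). Output: XRFZ

Answer: XRFZ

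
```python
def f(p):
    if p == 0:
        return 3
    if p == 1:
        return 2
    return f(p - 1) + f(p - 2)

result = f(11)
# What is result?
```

Build up from base cases: f(0)=3, f(1)=2, f(2)=5, f(3)=7, f(4)=12, f(5)=19, f(6)=31, ..., f(11)=343

Answer: 343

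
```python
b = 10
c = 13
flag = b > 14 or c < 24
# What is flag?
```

Trace:
`b = 10` → b = 10
`c = 13` → c = 13
`flag = b > 14 or c < 24` → flag = True
So flag = True

Answer: True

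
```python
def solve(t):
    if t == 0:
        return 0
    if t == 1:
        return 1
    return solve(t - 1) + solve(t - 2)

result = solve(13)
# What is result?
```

Build up from base cases: solve(0)=0, solve(1)=1, solve(2)=1, solve(3)=2, solve(4)=3, solve(5)=5, solve(6)=8, ..., solve(13)=233

Answer: 233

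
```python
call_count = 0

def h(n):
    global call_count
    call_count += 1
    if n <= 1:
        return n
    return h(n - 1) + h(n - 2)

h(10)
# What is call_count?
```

Calls(n) = 1 + Calls(n-1) + Calls(n-2); Calls(0)=Calls(1)=1. For n=10 this gives 177.

Answer: 177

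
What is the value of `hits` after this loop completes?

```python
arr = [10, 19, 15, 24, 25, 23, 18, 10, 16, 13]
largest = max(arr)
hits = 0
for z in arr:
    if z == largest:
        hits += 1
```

Count of max value 25 in [10, 19, 15, 24, 25, 23, 18, 10, 16, 13]
`hits` takes the values: 0 → 1

Answer: 1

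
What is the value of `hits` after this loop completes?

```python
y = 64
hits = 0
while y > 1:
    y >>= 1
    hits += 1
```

Count right shifts until 1
`hits` takes the values: 0 → 1 → 2 → 3 → 4 → 5 → 6

Answer: 6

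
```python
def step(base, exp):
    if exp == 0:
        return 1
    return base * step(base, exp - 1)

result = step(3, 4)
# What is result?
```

step(3, 4) = 3 * 3 * 3 * 3 = 81

Answer: 81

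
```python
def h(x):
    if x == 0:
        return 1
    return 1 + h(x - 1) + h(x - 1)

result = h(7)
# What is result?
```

h(x) = 1 + 2·h(x-1), h(0)=1. Closed form: (1+1)·2^7 - 1 = 255.

Answer: 255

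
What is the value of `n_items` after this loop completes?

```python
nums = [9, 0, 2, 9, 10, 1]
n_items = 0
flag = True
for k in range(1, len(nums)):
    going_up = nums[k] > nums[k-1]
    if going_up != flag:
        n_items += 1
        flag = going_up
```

Count direction changes in [9, 0, 2, 9, 10, 1]
`n_items` takes the values: 0 → 1 → 2 → 3

Answer: 3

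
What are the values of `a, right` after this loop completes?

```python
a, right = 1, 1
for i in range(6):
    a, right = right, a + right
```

Fibonacci: after 6 iterations
`a, right` takes the values: (1, 1) → (1, 2) → (2, 3) → (3, 5) → (5, 8) → (8, 13) → (13, 21)

Answer: 13, 21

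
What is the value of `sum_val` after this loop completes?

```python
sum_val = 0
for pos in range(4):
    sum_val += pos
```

Sum of 0 to 3 = 6
`sum_val` takes the values: 0 → 1 → 3 → 6

Answer: 6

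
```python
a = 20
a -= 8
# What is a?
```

Trace:
`a = 20` → a = 20
`a -= 8` → a = 12
So a = 12

Answer: 12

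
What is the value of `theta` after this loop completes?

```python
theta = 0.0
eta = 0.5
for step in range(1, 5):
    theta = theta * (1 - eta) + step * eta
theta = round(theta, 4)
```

Moving average with lr=0.5
`theta` takes the values: 0.0 → 0.5 → 1.25 → 2.125 → 3.0625

Answer: 3.0625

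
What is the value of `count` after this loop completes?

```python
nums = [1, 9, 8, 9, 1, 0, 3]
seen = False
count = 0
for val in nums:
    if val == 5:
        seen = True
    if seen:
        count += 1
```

Count elements after first 5 in [1, 9, 8, 9, 1, 0, 3]
`count` takes the values: 0

Answer: 0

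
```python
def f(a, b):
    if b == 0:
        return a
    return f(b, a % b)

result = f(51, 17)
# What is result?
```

f(51, 17) -> f(17, 0) -> 17

Answer: 17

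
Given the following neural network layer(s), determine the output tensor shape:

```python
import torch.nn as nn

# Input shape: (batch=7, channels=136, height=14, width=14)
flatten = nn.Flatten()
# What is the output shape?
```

Input: (7, 136, 14, 14) -> Output: (7, 26656)

Answer: (7, 26656)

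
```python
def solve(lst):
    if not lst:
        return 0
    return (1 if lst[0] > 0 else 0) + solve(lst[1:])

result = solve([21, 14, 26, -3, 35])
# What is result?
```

Count of positive elements in [21, 14, 26, -3, 35] = 4

Answer: 4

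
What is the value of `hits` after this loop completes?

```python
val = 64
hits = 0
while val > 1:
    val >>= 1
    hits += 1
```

Count right shifts until 1
`hits` takes the values: 0 → 1 → 2 → 3 → 4 → 5 → 6

Answer: 6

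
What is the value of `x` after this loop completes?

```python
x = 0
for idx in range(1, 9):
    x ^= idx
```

XOR of 1 to 8
`x` takes the values: 0 → 1 → 3 → 0 → 4 → 1 → 7 → 0 → 8

Answer: 8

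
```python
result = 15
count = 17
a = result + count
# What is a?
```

Trace:
`result = 15` → result = 15
`count = 17` → count = 17
`a = result + count` → a = 32
So a = 32

Answer: 32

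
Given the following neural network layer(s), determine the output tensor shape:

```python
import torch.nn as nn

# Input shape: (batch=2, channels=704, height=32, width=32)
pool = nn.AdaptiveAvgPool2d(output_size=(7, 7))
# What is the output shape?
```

Input: (2, 704, 32, 32) -> Output: (2, 704, 7, 7)

Answer: (2, 704, 7, 7)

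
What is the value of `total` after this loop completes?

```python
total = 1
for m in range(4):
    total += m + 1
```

Start at 1, add 1 to 4 = 11
`total` takes the values: 1 → 2 → 4 → 7 → 11

Answer: 11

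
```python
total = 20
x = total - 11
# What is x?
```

Trace:
`total = 20` → total = 20
`x = total - 11` → x = 9
So x = 9

Answer: 9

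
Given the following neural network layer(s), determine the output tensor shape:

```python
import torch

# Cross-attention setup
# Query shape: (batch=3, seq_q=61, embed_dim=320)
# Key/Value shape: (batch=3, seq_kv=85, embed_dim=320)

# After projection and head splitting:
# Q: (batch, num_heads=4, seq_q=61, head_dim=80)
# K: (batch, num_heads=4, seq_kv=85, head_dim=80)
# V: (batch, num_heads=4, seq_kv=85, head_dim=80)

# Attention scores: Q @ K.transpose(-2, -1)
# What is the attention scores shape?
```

Input: (3, 61, 320) -> Output: (3, 4, 61, 85)

Answer: (3, 4, 61, 85)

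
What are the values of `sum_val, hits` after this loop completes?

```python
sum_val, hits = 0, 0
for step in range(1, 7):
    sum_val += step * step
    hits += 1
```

Sum of squares and count
`sum_val, hits` takes the values: (0, 0) → (1, 0) → (1, 1) → (5, 1) → (5, 2) → (14, 2) → (14, 3) → (30, 3) → (30, 4) → (55, 4) → (55, 5) → (91, 5) → (91, 6)

Answer: 91, 6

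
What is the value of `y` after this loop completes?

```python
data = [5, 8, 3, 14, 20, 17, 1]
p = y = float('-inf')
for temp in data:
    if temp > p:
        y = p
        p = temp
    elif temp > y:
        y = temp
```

Second largest (with repeats) in [5, 8, 3, 14, 20, 17, 1]
`y` takes the values: -inf → 5 → 8 → 14 → 17

Answer: 17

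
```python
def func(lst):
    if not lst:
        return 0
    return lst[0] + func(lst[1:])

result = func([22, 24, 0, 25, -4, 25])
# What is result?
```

22 + 24 + 0 + 25 + (-4) + 25 + 0 = 92

Answer: 92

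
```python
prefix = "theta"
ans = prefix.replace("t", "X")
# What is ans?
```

Trace:
`prefix = "theta"` → prefix = 'theta'
`ans = prefix.replace("t", "X")` → ans = 'XheXa'
So ans = 'XheXa'

Answer: 'XheXa'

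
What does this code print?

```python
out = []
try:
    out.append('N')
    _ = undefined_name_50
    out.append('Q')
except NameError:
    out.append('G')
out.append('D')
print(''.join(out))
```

Execution trace: 'N' (try body) → 'G' (except NameError) → 'D' (after the try/except). Output: NGD

Answer: NGD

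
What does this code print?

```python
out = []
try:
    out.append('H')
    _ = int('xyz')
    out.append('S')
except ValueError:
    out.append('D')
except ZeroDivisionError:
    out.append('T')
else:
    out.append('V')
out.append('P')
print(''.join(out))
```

Execution trace: 'H' (try body) → 'D' (except ValueError) → 'P' (after the try/except). Output: HDP

Answer: HDP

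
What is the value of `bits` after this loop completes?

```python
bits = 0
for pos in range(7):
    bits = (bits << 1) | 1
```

Build 7 consecutive 1-bits: 0b1111111
`bits` takes the values: 0 → 1 → 3 → 7 → 15 → 31 → 63 → 127

Answer: 127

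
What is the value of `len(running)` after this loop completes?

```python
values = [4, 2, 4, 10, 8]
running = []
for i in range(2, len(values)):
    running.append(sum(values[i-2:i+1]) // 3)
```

Number of 3-element averages
`running` takes the values: [] → [3] → [3, 5] → [3, 5, 7]
So `len(running)` = 3

Answer: 3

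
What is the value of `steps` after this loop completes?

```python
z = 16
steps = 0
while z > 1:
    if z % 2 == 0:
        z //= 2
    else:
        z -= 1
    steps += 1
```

Steps to reduce 16 to 1
`steps` takes the values: 0 → 1 → 2 → 3 → 4

Answer: 4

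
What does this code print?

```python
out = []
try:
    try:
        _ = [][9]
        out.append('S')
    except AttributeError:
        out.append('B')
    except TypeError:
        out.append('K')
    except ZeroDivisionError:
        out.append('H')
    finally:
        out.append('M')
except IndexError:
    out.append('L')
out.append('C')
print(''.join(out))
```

Execution trace: 'M' (finally) → 'L' (outer except IndexError) → 'C' (after the try/except). Output: MLC

Answer: MLC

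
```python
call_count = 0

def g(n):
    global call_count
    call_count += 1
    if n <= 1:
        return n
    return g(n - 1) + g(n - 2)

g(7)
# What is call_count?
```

Calls(n) = 1 + Calls(n-1) + Calls(n-2); Calls(0)=Calls(1)=1. For n=7 this gives 41.

Answer: 41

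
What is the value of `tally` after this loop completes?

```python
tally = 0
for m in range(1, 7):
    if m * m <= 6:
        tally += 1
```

Count numbers where m² ≤ 6
`tally` takes the values: 0 → 1 → 2

Answer: 2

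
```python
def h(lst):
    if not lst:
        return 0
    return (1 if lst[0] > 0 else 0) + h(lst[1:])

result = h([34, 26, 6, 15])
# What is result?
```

Count of positive elements in [34, 26, 6, 15] = 4

Answer: 4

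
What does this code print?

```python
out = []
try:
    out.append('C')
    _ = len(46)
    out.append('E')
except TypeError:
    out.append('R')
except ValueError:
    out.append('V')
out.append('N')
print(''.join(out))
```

Execution trace: 'C' (try body) → 'R' (except TypeError) → 'N' (after the try/except). Output: CRN

Answer: CRN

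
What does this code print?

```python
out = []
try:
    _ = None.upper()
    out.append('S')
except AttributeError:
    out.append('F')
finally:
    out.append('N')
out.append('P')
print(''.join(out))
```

Execution trace: 'F' (except AttributeError) → 'N' (finally) → 'P' (after the try/except). Output: FNP

Answer: FNP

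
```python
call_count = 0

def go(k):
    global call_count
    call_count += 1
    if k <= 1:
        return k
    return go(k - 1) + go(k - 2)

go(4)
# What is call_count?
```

Calls(k) = 1 + Calls(k-1) + Calls(k-2); Calls(0)=Calls(1)=1. For k=4 this gives 9.

Answer: 9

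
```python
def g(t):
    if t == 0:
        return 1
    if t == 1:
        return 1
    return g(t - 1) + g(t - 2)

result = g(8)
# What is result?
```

Build up from base cases: g(0)=1, g(1)=1, g(2)=2, g(3)=3, g(4)=5, g(5)=8, g(6)=13, ..., g(8)=34

Answer: 34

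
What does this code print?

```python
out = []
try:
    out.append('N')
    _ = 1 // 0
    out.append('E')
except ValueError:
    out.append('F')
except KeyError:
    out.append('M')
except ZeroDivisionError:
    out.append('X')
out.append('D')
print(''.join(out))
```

Execution trace: 'N' (try body) → 'X' (except ZeroDivisionError) → 'D' (after the try/except). Output: NXD

Answer: NXD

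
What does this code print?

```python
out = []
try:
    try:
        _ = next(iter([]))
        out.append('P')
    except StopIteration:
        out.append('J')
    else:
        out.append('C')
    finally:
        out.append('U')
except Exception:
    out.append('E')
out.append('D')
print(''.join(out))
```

Execution trace: 'J' (inner except StopIteration) → 'U' (inner finally) → 'D' (after the try/except). Output: JUD

Answer: JUD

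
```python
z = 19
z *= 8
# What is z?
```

Trace:
`z = 19` → z = 19
`z *= 8` → z = 152
So z = 152

Answer: 152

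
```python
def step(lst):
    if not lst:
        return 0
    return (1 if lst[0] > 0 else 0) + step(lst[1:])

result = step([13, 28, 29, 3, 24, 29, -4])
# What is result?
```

Count of positive elements in [13, 28, 29, 3, 24, 29, -4] = 6

Answer: 6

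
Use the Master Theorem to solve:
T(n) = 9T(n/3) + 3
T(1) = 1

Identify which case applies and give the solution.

a=9, b=3, f(n)=3. log_3(9) = 2. Since c=0 < 2, Case 1 applies: T(n) = Θ(n^log_b(a)) = O(n^2).

Answer: O(n^2) - Case 1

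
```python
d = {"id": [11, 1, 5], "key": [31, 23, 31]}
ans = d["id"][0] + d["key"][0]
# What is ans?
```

Trace:
`d = {"id": [11, 1, 5], "key": [31, 23, 31]}` → d = {'id': [11, 1, 5], 'key': [31, 23, 31]}
`ans = d["id"][0] + d["key"][0]` → ans = 42
So ans = 42

Answer: 42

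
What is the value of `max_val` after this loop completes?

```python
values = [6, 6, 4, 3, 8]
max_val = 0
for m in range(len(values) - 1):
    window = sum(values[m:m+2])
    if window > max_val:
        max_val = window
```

Max sum of 2-element window in [6, 6, 4, 3, 8]
`max_val` takes the values: 0 → 12

Answer: 12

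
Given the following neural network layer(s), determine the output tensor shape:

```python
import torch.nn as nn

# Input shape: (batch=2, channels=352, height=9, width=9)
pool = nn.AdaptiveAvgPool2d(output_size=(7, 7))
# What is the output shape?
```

Input: (2, 352, 9, 9) -> Output: (2, 352, 7, 7)

Answer: (2, 352, 7, 7)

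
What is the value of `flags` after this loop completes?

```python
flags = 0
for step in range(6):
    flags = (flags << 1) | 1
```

Build 6 consecutive 1-bits: 0b111111
`flags` takes the values: 0 → 1 → 3 → 7 → 15 → 31 → 63

Answer: 63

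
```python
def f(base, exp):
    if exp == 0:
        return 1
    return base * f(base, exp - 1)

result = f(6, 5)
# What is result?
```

f(6, 5) = 6 * 6 * 6 * 6 * 6 = 7776

Answer: 7776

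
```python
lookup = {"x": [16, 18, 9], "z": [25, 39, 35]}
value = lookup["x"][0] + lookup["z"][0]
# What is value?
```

Trace:
`lookup = {"x": [16, 18, 9], "z": [25, 39, 35]}` → lookup = {'x': [16, 18, 9], 'z': [25, 39, 35]}
`value = lookup["x"][0] + lookup["z"][0]` → value = 41
So value = 41

Answer: 41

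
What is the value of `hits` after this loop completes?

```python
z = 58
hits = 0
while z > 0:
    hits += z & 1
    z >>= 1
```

Count set bits in 58 (binary: 0b111010)
`hits` takes the values: 0 → 1 → 2 → 3 → 4

Answer: 4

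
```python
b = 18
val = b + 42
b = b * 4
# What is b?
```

Trace:
`b = 18` → b = 18
`val = b + 42` → val = 60
`b = b * 4` → b = 72
So b = 72

Answer: 72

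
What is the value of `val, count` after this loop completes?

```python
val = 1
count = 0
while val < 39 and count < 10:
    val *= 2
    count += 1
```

Double until >= 39 or 10 iterations
`val, count` takes the values: (1, 0) → (2, 0) → (2, 1) → (4, 1) → (4, 2) → (8, 2) → (8, 3) → (16, 3) → (16, 4) → (32, 4) → (32, 5) → (64, 5) → (64, 6)

Answer: 64, 6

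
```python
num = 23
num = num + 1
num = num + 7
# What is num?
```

Trace:
`num = 23` → num = 23
`num = num + 1` → num = 24
`num = num + 7` → num = 31
So num = 31

Answer: 31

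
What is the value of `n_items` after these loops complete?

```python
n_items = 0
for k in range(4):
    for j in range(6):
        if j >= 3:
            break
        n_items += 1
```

Inner breaks at 3, outer runs 4 times
`n_items` takes the values: 0 → 1 → 2 → 3 → 4 → 5 → 6 → 7 → 8 → 9 → 10 → 11 → 12

Answer: 12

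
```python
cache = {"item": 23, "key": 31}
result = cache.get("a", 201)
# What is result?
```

Trace:
`cache = {"item": 23, "key": 31}` → cache = {'item': 23, 'key': 31}
`result = cache.get("a", 201)` → result = 201
So result = 201

Answer: 201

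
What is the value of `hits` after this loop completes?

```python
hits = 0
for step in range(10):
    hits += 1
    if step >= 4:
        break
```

Loop breaks when step reaches 4, hits is 5
`hits` takes the values: 0 → 1 → 2 → 3 → 4 → 5

Answer: 5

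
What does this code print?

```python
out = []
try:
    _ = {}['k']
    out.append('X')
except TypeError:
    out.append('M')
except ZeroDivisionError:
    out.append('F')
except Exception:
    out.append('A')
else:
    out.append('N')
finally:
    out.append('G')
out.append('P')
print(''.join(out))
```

Execution trace: 'A' (except Exception) → 'G' (finally) → 'P' (after the try/except). Output: AGP

Answer: AGP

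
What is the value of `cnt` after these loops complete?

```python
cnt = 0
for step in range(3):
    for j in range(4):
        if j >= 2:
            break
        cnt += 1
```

Inner breaks at 2, outer runs 3 times
`cnt` takes the values: 0 → 1 → 2 → 3 → 4 → 5 → 6

Answer: 6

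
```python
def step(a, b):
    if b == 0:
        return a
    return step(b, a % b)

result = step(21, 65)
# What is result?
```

step(21, 65) -> step(65, 21) -> step(21, 2) -> step(2, 1) -> step(1, 0) -> 1

Answer: 1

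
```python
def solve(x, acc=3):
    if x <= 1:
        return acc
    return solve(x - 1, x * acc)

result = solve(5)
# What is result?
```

Accumulator trace (n, acc): (5, 3) -> (4, 15) -> (3, 60) -> (2, 180) -> (1, 360) -> return 360

Answer: 360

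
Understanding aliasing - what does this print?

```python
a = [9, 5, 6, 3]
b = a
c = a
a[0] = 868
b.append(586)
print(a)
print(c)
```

Key concept: multiple aliases.
Step by step:
`a = [9, 5, 6, 3]` → a = [9, 5, 6, 3]
`b = a` → b = [9, 5, 6, 3] (same object as a)
`c = a` → c = [9, 5, 6, 3] (same object as a, b)
`a[0] = 868` → a = [868, 5, 6, 3] (same object as b, c); b = [868, 5, 6, 3] (same object as a, c); c = [868, 5, 6, 3] (same object as a, b)
`b.append(586)` → a = [868, 5, 6, 3, 586] (same object as b, c); b = [868, 5, 6, 3, 586] (same object as a, c); c = [868, 5, 6, 3, 586] (same object as a, b)
`print(a)` → prints [868, 5, 6, 3, 586]
`print(c)` → prints [868, 5, 6, 3, 586]

Answer:
[868, 5, 6, 3, 586]
[868, 5, 6, 3, 586]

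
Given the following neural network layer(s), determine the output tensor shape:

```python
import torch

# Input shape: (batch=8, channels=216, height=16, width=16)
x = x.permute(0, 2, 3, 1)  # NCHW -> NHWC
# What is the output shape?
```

Input: (8, 216, 16, 16) -> Output: (8, 16, 16, 216)

Answer: (8, 16, 16, 216)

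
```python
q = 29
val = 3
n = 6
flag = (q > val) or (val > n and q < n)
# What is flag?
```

Trace:
`q = 29` → q = 29
`val = 3` → val = 3
`n = 6` → n = 6
`flag = (q > val) or (val > n and q < n)` → flag = True
So flag = True

Answer: True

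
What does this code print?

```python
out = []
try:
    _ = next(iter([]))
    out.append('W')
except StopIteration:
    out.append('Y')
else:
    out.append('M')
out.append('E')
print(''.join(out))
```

Execution trace: 'Y' (except StopIteration) → 'E' (after the try/except). Output: YE

Answer: YE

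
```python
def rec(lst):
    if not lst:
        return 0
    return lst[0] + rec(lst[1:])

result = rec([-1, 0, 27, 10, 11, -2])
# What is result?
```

(-1) + 0 + 27 + 10 + 11 + (-2) + 0 = 45

Answer: 45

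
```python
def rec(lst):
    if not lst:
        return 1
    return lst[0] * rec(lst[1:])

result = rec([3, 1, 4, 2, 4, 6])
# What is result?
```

Product over [3, 1, 4, 2, 4, 6] = 3 * 1 * 4 * 2 * 4 * 6 = 576

Answer: 576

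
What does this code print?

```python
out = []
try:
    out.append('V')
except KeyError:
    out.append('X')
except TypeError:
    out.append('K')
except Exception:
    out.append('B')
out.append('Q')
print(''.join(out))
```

Execution trace: 'V' (try body, no exception) → 'Q' (after the try/except). Output: VQ

Answer: VQ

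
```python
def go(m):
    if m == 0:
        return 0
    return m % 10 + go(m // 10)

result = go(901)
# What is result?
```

Sum of digits of 901: 1 + 0 + 9 = 10

Answer: 10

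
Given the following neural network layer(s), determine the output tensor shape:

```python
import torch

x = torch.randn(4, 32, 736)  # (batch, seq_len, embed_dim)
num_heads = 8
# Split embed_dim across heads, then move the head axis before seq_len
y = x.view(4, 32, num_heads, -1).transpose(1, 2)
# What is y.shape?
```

Input: (4, 32, 736) -> head_dim = 736 // 8 = 92; after view: (4, 32, 8, 92) -> after transpose(1, 2): (4, 8, 32, 92) -> Output: (4, 8, 32, 92)

Answer: (4, 8, 32, 92)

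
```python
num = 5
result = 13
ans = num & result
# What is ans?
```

Trace:
`num = 5` → num = 5
`result = 13` → result = 13
`ans = num & result` → ans = 5
So ans = 5

Answer: 5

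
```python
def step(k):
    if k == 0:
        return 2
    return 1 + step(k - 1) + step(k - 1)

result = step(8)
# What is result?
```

step(k) = 1 + 2·step(k-1), step(0)=2. Closed form: (2+1)·2^8 - 1 = 767.

Answer: 767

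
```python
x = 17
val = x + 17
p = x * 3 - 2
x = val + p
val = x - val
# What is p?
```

Trace:
`x = 17` → x = 17
`val = x + 17` → val = 34
`p = x * 3 - 2` → p = 49
`x = val + p` → x = 83
`val = x - val` → val = 49
So p = 49

Answer: 49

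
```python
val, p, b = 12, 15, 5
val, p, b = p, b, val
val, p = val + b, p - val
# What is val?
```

Trace:
`val, p, b = 12, 15, 5` → val = 12; p = 15; b = 5
`val, p, b = p, b, val` → val = 15; p = 5; b = 12
`val, p = val + b, p - val` → val = 27; p = -10
So val = 27

Answer: 27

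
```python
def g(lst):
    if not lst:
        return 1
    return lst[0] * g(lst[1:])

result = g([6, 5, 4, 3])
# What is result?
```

Product over [6, 5, 4, 3] = 6 * 5 * 4 * 3 = 360

Answer: 360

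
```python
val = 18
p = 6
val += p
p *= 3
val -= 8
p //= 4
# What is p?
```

Trace:
`val = 18` → val = 18
`p = 6` → p = 6
`val += p` → val = 24
`p *= 3` → p = 18
`val -= 8` → val = 16
`p //= 4` → p = 4
So p = 4

Answer: 4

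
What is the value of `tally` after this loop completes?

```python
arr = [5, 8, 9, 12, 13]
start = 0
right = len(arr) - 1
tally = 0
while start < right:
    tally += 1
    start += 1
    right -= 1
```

Iterations until pointers meet (list length 5)
`tally` takes the values: 0 → 1 → 2

Answer: 2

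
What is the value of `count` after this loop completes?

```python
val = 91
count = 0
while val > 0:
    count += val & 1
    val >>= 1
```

Count set bits in 91 (binary: 0b1011011)
`count` takes the values: 0 → 1 → 2 → 3 → 4 → 5

Answer: 5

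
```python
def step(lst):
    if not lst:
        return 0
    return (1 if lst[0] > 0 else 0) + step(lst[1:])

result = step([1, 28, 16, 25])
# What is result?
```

Count of positive elements in [1, 28, 16, 25] = 4

Answer: 4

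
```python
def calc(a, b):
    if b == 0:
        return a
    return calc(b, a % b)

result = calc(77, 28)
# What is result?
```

calc(77, 28) -> calc(28, 21) -> calc(21, 7) -> calc(7, 0) -> 7

Answer: 7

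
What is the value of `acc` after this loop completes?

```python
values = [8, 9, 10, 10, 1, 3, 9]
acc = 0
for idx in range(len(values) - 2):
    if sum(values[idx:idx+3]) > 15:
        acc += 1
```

Count windows with sum > 15
`acc` takes the values: 0 → 1 → 2 → 3

Answer: 3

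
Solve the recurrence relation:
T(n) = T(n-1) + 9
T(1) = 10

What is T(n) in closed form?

Unrolling: T(n) = T(1) + 9·(n-1) = 10 + 9(n-1) = 9n + 1.

Answer: T(n) = 9n + 1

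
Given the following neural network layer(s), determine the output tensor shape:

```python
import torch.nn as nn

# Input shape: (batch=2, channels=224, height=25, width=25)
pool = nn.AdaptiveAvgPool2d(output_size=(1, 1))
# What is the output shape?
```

Input: (2, 224, 25, 25) -> Output: (2, 224, 1, 1)

Answer: (2, 224, 1, 1)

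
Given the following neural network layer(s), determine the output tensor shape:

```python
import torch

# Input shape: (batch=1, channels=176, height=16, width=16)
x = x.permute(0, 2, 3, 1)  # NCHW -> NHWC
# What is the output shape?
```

Input: (1, 176, 16, 16) -> Output: (1, 16, 16, 176)

Answer: (1, 16, 16, 176)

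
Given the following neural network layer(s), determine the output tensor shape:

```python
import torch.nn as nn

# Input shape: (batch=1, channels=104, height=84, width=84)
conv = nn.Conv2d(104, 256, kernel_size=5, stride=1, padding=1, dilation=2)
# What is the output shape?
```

Input: (1, 104, 84, 84) -> Output: (1, 256, 78, 78)

Answer: (1, 256, 78, 78)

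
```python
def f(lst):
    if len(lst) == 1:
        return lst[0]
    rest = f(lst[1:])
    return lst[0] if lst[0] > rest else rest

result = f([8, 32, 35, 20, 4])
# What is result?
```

Recursive max over [8, 32, 35, 20, 4] = 35

Answer: 35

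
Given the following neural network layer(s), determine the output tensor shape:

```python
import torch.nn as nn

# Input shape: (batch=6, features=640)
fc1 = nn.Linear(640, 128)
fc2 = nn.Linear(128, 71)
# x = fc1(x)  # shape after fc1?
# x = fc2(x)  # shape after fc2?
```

Input: (6, 640) -> after fc1: (6, 128) -> Output: (6, 71)

Answer: (6, 71)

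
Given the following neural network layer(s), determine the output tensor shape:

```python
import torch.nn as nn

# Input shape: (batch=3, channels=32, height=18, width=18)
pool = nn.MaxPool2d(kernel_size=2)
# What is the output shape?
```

Input: (3, 32, 18, 18) -> Output: (3, 32, 9, 9)

Answer: (3, 32, 9, 9)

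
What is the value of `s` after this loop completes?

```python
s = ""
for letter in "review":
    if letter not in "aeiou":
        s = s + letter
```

Remove vowels from 'review'
`s` takes the values: "" → "r" → "rv" → "rvw"

Answer: "rvw"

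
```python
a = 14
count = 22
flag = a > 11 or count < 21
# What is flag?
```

Trace:
`a = 14` → a = 14
`count = 22` → count = 22
`flag = a > 11 or count < 21` → flag = True
So flag = True

Answer: True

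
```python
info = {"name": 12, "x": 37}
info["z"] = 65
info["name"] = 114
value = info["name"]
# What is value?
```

Trace:
`info = {"name": 12, "x": 37}` → info = {'name': 12, 'x': 37}
`info["z"] = 65` → info = {'name': 12, 'x': 37, 'z': 65}
`info["name"] = 114` → info = {'name': 114, 'x': 37, 'z': 65}
`value = info["name"]` → value = 114
So value = 114

Answer: 114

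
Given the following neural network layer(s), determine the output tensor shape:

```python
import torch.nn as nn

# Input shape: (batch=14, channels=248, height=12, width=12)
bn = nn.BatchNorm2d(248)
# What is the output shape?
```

Input: (14, 248, 12, 12) -> Output: (14, 248, 12, 12)

Answer: (14, 248, 12, 12)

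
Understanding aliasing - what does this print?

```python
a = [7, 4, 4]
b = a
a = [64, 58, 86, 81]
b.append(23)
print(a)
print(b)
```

Key concept: rebinding vs mutation: a is rebound to a new list, b still points at the original.
Step by step:
`a = [7, 4, 4]` → a = [7, 4, 4]
`b = a` → b = [7, 4, 4] (same object as a)
`a = [64, 58, 86, 81]` → a = [64, 58, 86, 81]
`b.append(23)` → b = [7, 4, 4, 23]
`print(a)` → prints [64, 58, 86, 81]
`print(b)` → prints [7, 4, 4, 23]

Answer:
[64, 58, 86, 81]
[7, 4, 4, 23]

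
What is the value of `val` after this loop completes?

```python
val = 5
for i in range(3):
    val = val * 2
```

Multiply by 2, 3 times: 5 * 2^3 = 40
`val` takes the values: 5 → 10 → 20 → 40

Answer: 40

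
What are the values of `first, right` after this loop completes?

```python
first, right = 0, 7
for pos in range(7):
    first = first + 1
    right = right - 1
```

first goes 0→7, right goes 7→0
`first, right` takes the values: (0, 7) → (1, 7) → (1, 6) → (2, 6) → (2, 5) → (3, 5) → (3, 4) → (4, 4) → (4, 3) → (5, 3) → (5, 2) → (6, 2) → (6, 1) → (7, 1) → (7, 0)

Answer: 7, 0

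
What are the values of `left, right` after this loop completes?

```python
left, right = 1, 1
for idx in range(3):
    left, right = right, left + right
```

Fibonacci: after 3 iterations
`left, right` takes the values: (1, 1) → (1, 2) → (2, 3) → (3, 5)

Answer: 3, 5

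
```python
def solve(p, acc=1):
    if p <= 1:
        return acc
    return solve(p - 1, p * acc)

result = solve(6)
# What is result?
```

Accumulator trace (n, acc): (6, 1) -> (5, 6) -> (4, 30) -> (3, 120) -> (2, 360) -> (1, 720) -> return 720

Answer: 720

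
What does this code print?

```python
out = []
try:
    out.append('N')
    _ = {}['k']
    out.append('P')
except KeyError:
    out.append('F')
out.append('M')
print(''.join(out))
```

Execution trace: 'N' (try body) → 'F' (except KeyError) → 'M' (after the try/except). Output: NFM

Answer: NFM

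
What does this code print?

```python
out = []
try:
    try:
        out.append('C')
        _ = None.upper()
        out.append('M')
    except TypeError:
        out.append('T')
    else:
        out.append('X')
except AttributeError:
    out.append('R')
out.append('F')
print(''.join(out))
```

Execution trace: 'C' (inner try body) → 'R' (outer except AttributeError) → 'F' (after the try/except). Output: CRF

Answer: CRF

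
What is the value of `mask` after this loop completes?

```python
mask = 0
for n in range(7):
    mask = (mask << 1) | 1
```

Build 7 consecutive 1-bits: 0b1111111
`mask` takes the values: 0 → 1 → 3 → 7 → 15 → 31 → 63 → 127

Answer: 127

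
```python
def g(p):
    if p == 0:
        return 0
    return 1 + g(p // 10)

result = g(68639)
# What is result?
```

Count of digits of 68639: 5

Answer: 5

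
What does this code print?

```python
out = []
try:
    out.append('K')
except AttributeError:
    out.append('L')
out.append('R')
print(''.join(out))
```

Execution trace: 'K' (try body, no exception) → 'R' (after the try/except). Output: KR

Answer: KR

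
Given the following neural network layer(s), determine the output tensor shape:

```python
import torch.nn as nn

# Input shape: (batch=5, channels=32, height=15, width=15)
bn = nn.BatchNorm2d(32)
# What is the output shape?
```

Input: (5, 32, 15, 15) -> Output: (5, 32, 15, 15)

Answer: (5, 32, 15, 15)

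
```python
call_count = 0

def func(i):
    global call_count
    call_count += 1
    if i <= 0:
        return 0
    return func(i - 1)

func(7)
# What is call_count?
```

Linear recursion stepping by 1: 8 calls from i=7 down to ≤0.

Answer: 8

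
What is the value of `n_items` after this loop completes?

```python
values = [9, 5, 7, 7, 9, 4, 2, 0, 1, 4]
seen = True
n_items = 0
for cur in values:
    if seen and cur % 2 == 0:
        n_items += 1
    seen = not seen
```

Count even values at even positions
`n_items` takes the values: 0 → 1

Answer: 1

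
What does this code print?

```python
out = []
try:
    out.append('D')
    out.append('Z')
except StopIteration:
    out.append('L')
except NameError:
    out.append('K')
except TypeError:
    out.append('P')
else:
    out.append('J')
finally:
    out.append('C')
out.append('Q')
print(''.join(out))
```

Execution trace: 'D' (try body) → 'Z' (try body, no exception) → 'J' (else) → 'C' (finally) → 'Q' (after the try/except). Output: DZJCQ

Answer: DZJCQ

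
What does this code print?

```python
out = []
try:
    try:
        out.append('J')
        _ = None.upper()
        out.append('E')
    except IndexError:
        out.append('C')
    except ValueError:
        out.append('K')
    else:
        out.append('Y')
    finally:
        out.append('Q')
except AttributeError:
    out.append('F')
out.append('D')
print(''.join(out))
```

Execution trace: 'J' (try body) → 'Q' (finally) → 'F' (outer except AttributeError) → 'D' (after the try/except). Output: JQFD

Answer: JQFD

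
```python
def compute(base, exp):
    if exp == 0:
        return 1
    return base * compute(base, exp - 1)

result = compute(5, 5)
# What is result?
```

compute(5, 5) = 5 * 5 * 5 * 5 * 5 = 3125

Answer: 3125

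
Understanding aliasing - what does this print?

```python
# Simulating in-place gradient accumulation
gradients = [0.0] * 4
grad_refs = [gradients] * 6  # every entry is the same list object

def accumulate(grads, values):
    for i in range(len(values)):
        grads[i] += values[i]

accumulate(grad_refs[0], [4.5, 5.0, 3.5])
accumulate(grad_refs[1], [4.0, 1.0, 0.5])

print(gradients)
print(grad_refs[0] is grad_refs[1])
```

Key concept: gradient accumulation aliasing.
Step by step:
`gradients = [0.0] * 4` → gradients = [0.0, 0.0, 0.0, 0.0]
`grad_refs = [gradients] * 6` → grad_refs = [[0.0, 0.0, 0.0, 0.0], [0.0, 0.0, 0.0, 0.0], [0.0, 0.0, 0.0, 0.0], [0.0, 0.0, 0.0, 0.0], [0.0, 0.0, 0.0, 0.0], [0.0, 0.0, 0.0, 0.0]]
`accumulate(grad_refs[0], [4.5, 5.0, 3.5])` → gradients = [4.5, 5.0, 3.5, 0.0]; grad_refs = [[4.5, 5.0, 3.5, 0.0], [4.5, 5.0, 3.5, 0.0], [4.5, 5.0, 3.5, 0.0], [4.5, 5.0, 3.5, 0.0], [4.5, 5.0, 3.5, 0.0], [4.5, 5.0, 3.5, 0.0]]
`accumulate(grad_refs[1], [4.0, 1.0, 0.5])` → gradients = [8.5, 6.0, 4.0, 0.0]; grad_refs = [[8.5, 6.0, 4.0, 0.0], [8.5, 6.0, 4.0, 0.0], [8.5, 6.0, 4.0, 0.0], [8.5, 6.0, 4.0, 0.0], [8.5, 6.0, 4.0, 0.0], [8.5, 6.0, 4.0, 0.0]]
`print(gradients)` → prints [8.5, 6.0, 4.0, 0.0]
`print(grad_refs[0] is grad_refs[1])` → prints True

Answer:
[8.5, 6.0, 4.0, 0.0]
True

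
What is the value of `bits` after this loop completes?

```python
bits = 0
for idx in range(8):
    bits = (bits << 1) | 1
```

Build 8 consecutive 1-bits: 0b11111111
`bits` takes the values: 0 → 1 → 3 → 7 → 15 → 31 → 63 → 127 → 255

Answer: 255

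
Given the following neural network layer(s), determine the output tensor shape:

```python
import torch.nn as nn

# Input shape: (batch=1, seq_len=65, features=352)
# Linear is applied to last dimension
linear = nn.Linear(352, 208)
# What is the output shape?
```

Input: (1, 65, 352) -> Output: (1, 65, 208)

Answer: (1, 65, 208)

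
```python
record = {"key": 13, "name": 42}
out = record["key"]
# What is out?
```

Trace:
`record = {"key": 13, "name": 42}` → record = {'key': 13, 'name': 42}
`out = record["key"]` → out = 13
So out = 13

Answer: 13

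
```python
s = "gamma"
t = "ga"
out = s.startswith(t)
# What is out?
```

Trace:
`s = "gamma"` → s = 'gamma'
`t = "ga"` → t = 'ga'
`out = s.startswith(t)` → out = True
So out = True

Answer: True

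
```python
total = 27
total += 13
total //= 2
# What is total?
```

Trace:
`total = 27` → total = 27
`total += 13` → total = 40
`total //= 2` → total = 20
So total = 20

Answer: 20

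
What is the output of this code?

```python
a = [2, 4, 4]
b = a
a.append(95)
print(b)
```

Key concept: basic list aliasing.
Step by step:
`a = [2, 4, 4]` → a = [2, 4, 4]
`b = a` → b = [2, 4, 4] (same object as a)
`a.append(95)` → a = [2, 4, 4, 95] (same object as b); b = [2, 4, 4, 95] (same object as a)
`print(b)` → prints [2, 4, 4, 95]

Answer: [2, 4, 4, 95]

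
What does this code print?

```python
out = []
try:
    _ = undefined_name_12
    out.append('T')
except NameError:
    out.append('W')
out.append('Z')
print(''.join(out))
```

Execution trace: 'W' (except NameError) → 'Z' (after the try/except). Output: WZ

Answer: WZ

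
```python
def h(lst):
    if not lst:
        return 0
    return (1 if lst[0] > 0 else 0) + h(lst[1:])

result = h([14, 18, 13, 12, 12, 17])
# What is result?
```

Count of positive elements in [14, 18, 13, 12, 12, 17] = 6

Answer: 6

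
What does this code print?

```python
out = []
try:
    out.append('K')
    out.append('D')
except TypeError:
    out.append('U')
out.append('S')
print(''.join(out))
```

Execution trace: 'K' (try body) → 'D' (try body, no exception) → 'S' (after the try/except). Output: KDS

Answer: KDS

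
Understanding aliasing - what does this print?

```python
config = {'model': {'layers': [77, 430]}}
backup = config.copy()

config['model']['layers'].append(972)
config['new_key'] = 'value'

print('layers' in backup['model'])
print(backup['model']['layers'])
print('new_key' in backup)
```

Key concept: shallow copy gotcha with nested dict.
Step by step:
`config = {'model': {'layers': [77, 430]}}` → config = {'model': {'layers': [77, 430]}}
`backup = config.copy()` → backup = {'model': {'layers': [77, 430]}}
`config['model']['layers'].append(972)` → config = {'model': {'layers': [77, 430, 972]}}; backup = {'model': {'layers': [77, 430, 972]}}
`config['new_key'] = 'value'` → config = {'model': {'layers': [77, 430, 972]}, 'new_key': 'value'}
`print('layers' in backup['model'])` → prints True
`print(backup['model']['layers'])` → prints [77, 430, 972]
`print('new_key' in backup)` → prints False

Answer:
True
[77, 430, 972]
False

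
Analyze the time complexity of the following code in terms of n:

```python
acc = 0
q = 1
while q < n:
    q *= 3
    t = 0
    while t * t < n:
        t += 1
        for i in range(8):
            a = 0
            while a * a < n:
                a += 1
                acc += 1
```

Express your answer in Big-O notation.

Each loop level contributes: log n × √n × 1 × √n. Multiplying the contributions gives O(n log n).

Answer: O(n log n)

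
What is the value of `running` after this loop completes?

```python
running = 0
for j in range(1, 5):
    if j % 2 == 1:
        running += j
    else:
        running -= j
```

Add odd, subtract even
`running` takes the values: 0 → 1 → -1 → 2 → -2

Answer: -2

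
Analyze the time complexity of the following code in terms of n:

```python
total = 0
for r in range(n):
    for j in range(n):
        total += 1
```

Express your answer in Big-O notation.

Each loop level contributes: n × n. Multiplying the contributions gives O(n^2).

Answer: O(n^2)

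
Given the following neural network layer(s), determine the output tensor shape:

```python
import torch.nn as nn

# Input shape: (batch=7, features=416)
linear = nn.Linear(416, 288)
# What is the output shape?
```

Input: (7, 416) -> Output: (7, 288)

Answer: (7, 288)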